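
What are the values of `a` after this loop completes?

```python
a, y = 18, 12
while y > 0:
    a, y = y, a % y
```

Let's trace through this code step by step.

Initialize: a = 18
Initialize: y = 12
Entering loop: while y > 0:
After iteration 1: a = 12, y = 6
After iteration 2: a = 6, y = 0
Loop ends.

Final answer: 6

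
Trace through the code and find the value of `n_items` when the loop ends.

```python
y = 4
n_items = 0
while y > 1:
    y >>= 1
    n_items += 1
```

Let's trace through this code step by step.

Initialize: y = 4
Initialize: n_items = 0
Entering loop: while y > 1:
After iteration 1: y = 2, n_items = 1
After iteration 2: y = 1, n_items = 2
Loop ends.

Final answer: 2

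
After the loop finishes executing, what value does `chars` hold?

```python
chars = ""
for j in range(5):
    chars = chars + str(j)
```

Let's trace through this code step by step.

Initialize: chars = ''
Entering loop: for j in range(5):
After iteration 1: j = 0, chars = '0'
After iteration 2: j = 1, chars = '01'
After iteration 3: j = 2, chars = '012'
After iteration 4: j = 3, chars = '0123'
After iteration 5: j = 4, chars = '01234'
Loop ends.

Final answer: '01234'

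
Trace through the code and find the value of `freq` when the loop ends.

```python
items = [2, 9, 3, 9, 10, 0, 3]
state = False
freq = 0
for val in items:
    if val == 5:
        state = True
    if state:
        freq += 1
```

Let's trace through this code step by step.

Initialize: items = [2, 9, 3, 9, 10, 0, 3]
Initialize: state = False
Initialize: freq = 0
Entering loop: for val in items:
After iteration 1: val = 2, freq = 0
After iteration 2: val = 9, freq = 0
After iteration 3: val = 3, freq = 0
After iteration 4: val = 9, freq = 0
After iteration 5: val = 10, freq = 0
After iteration 6: val = 0, freq = 0
After iteration 7: val = 3, freq = 0
Loop ends.

Final answer: 0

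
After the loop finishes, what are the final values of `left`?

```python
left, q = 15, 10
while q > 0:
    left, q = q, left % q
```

Let's trace through this code step by step.

Initialize: left = 15
Initialize: q = 10
Entering loop: while q > 0:
After iteration 1: left = 10, q = 5
After iteration 2: left = 5, q = 0
Loop ends.

Final answer: 5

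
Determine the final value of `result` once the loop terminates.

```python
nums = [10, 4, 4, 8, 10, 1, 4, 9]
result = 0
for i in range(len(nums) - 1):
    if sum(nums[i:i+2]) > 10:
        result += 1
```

Let's trace through this code step by step.

Initialize: nums = [10, 4, 4, 8, 10, 1, 4, 9]
Initialize: result = 0
Entering loop: for i in range(len(nums) - 1):
After iteration 1: i = 0, result = 1
After iteration 2: i = 1, result = 1
After iteration 3: i = 2, result = 2
After iteration 4: i = 3, result = 3
After iteration 5: i = 4, result = 4
After iteration 6: i = 5, result = 4
After iteration 7: i = 6, result = 5
Loop ends.

Final answer: 5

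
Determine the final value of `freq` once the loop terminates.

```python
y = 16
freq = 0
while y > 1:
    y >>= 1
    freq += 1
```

Let's trace through this code step by step.

Initialize: y = 16
Initialize: freq = 0
Entering loop: while y > 1:
After iteration 1: y = 8, freq = 1
After iteration 2: y = 4, freq = 2
After iteration 3: y = 2, freq = 3
After iteration 4: y = 1, freq = 4
Loop ends.

Final answer: 4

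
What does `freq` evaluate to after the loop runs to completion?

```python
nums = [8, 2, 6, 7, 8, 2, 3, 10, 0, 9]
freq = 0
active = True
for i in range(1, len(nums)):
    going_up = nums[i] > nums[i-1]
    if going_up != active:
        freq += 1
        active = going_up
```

Let's trace through this code step by step.

Initialize: nums = [8, 2, 6, 7, 8, 2, 3, 10, 0, 9]
Initialize: freq = 0
Initialize: active = True
Entering loop: for i in range(1, len(nums)):
After iteration 1: i = 1, freq = 1, active = False, going_up = False
After iteration 2: i = 2, freq = 2, active = True, going_up = True
After iteration 3: i = 3, freq = 2, active = True, going_up = True
After iteration 4: i = 4, freq = 2, active = True, going_up = True
After iteration 5: i = 5, freq = 3, active = False, going_up = False
After iteration 6: i = 6, freq = 4, active = True, going_up = True
After iteration 7: i = 7, freq = 4, active = True, going_up = True
After iteration 8: i = 8, freq = 5, active = False, going_up = False
After iteration 9: i = 9, freq = 6, active = True, going_up = True
Loop ends.

Final answer: 6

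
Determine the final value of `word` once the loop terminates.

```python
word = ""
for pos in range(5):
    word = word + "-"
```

Let's trace through this code step by step.

Initialize: word = ''
Entering loop: for pos in range(5):
After iteration 1: pos = 0, word = '-'
After iteration 2: pos = 1, word = '--'
After iteration 3: pos = 2, word = '---'
After iteration 4: pos = 3, word = '----'
After iteration 5: pos = 4, word = '-----'
Loop ends.

Final answer: '-----'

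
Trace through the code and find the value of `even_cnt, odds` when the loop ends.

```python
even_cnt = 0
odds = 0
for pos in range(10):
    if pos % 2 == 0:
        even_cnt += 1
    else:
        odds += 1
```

Let's trace through this code step by step.

Initialize: even_cnt = 0
Initialize: odds = 0
Entering loop: for pos in range(10):
After iteration 1: pos = 0, even_cnt = 1, odds = 0
After iteration 2: pos = 1, even_cnt = 1, odds = 1
After iteration 3: pos = 2, even_cnt = 2, odds = 1
After iteration 4: pos = 3, even_cnt = 2, odds = 2
After iteration 5: pos = 4, even_cnt = 3, odds = 2
After iteration 6: pos = 5, even_cnt = 3, odds = 3
After iteration 7: pos = 6, even_cnt = 4, odds = 3
After iteration 8: pos = 7, even_cnt = 4, odds = 4
After iteration 9: pos = 8, even_cnt = 5, odds = 4
After iteration 10: pos = 9, even_cnt = 5, odds = 5
Loop ends.

Final answer: 5, 5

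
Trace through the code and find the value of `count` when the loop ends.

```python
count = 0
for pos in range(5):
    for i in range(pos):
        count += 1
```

Let's trace through this code step by step.

Initialize: count = 0
Entering loop: for pos in range(5):
After iteration 1: pos = 0, count = 0
After iteration 2: pos = 1, count = 1, i = 0
After iteration 3: pos = 2, count = 3, i = 1
After iteration 4: pos = 3, count = 6, i = 2
After iteration 5: pos = 4, count = 10, i = 3
Loop ends.

Final answer: 10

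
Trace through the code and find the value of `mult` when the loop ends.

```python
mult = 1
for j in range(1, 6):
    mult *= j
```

Let's trace through this code step by step.

Initialize: mult = 1
Entering loop: for j in range(1, 6):
After iteration 1: j = 1, mult = 1
After iteration 2: j = 2, mult = 2
After iteration 3: j = 3, mult = 6
After iteration 4: j = 4, mult = 24
After iteration 5: j = 5, mult = 120
Loop ends.

Final answer: 120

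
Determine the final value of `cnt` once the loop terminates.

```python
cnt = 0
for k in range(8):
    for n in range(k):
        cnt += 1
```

Let's trace through this code step by step.

Initialize: cnt = 0
Entering loop: for k in range(8):
After iteration 1: k = 0, cnt = 0
After iteration 2: k = 1, cnt = 1, n = 0
After iteration 3: k = 2, cnt = 3, n = 1
After iteration 4: k = 3, cnt = 6, n = 2
After iteration 5: k = 4, cnt = 10, n = 3
After iteration 6: k = 5, cnt = 15, n = 4
After iteration 7: k = 6, cnt = 21, n = 5
After iteration 8: k = 7, cnt = 28, n = 6
Loop ends.

Final answer: 28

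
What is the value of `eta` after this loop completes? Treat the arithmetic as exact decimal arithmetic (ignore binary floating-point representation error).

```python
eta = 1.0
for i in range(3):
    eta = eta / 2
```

Let's trace through this code step by step.

Initialize: eta = 1.0
Entering loop: for i in range(3):
After iteration 1: i = 0, eta = 0.5
After iteration 2: i = 1, eta = 0.25
After iteration 3: i = 2, eta = 0.125
Loop ends.

Final answer: 0.125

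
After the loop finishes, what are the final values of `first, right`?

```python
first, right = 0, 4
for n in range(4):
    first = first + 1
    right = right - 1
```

Let's trace through this code step by step.

Initialize: first = 0
Initialize: right = 4
Entering loop: for n in range(4):
After iteration 1: n = 0, first = 1, right = 3
After iteration 2: n = 1, first = 2, right = 2
After iteration 3: n = 2, first = 3, right = 1
After iteration 4: n = 3, first = 4, right = 0
Loop ends.

Final answer: 4, 0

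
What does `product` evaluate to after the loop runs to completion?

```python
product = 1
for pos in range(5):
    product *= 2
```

Let's trace through this code step by step.

Initialize: product = 1
Entering loop: for pos in range(5):
After iteration 1: pos = 0, product = 2
After iteration 2: pos = 1, product = 4
After iteration 3: pos = 2, product = 8
After iteration 4: pos = 3, product = 16
After iteration 5: pos = 4, product = 32
Loop ends.

Final answer: 32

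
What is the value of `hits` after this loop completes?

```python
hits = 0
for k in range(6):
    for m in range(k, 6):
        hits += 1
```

Let's trace through this code step by step.

Initialize: hits = 0
Entering loop: for k in range(6):
After iteration 1: k = 0, hits = 6
After iteration 2: k = 1, hits = 11
After iteration 3: k = 2, hits = 15
After iteration 4: k = 3, hits = 18
After iteration 5: k = 4, hits = 20
After iteration 6: k = 5, hits = 21
Loop ends.

Final answer: 21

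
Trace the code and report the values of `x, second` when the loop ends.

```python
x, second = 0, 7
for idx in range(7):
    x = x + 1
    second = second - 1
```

Let's trace through this code step by step.

Initialize: x = 0
Initialize: second = 7
Entering loop: for idx in range(7):
After iteration 1: idx = 0, x = 1, second = 6
After iteration 2: idx = 1, x = 2, second = 5
After iteration 3: idx = 2, x = 3, second = 4
After iteration 4: idx = 3, x = 4, second = 3
After iteration 5: idx = 4, x = 5, second = 2
After iteration 6: idx = 5, x = 6, second = 1
After iteration 7: idx = 6, x = 7, second = 0
Loop ends.

Final answer: 7, 0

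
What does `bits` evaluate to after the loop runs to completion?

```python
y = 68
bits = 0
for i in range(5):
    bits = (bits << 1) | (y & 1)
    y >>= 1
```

Let's trace through this code step by step.

Initialize: y = 68
Initialize: bits = 0
Entering loop: for i in range(5):
After iteration 1: i = 0, y = 34, bits = 0
After iteration 2: i = 1, y = 17, bits = 0
After iteration 3: i = 2, y = 8, bits = 1
After iteration 4: i = 3, y = 4, bits = 2
After iteration 5: i = 4, y = 2, bits = 4
Loop ends.

Final answer: 4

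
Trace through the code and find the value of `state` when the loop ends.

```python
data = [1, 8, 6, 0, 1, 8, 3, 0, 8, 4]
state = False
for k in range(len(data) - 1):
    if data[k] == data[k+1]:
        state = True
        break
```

Let's trace through this code step by step.

Initialize: data = [1, 8, 6, 0, 1, 8, 3, 0, 8, 4]
Initialize: state = False
Entering loop: for k in range(len(data) - 1):
After iteration 1: k = 0, state = False
After iteration 2: k = 1, state = False
After iteration 3: k = 2, state = False
After iteration 4: k = 3, state = False
After iteration 5: k = 4, state = False
After iteration 6: k = 5, state = False
After iteration 7: k = 6, state = False
After iteration 8: k = 7, state = False
After iteration 9: k = 8, state = False
Loop ends.

Final answer: False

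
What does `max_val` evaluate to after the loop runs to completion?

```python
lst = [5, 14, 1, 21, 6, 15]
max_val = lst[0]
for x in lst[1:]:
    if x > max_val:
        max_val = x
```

Let's trace through this code step by step.

Initialize: lst = [5, 14, 1, 21, 6, 15]
Initialize: max_val = 5
Entering loop: for x in lst[1:]:
After iteration 1: x = 14, max_val = 14
After iteration 2: x = 1, max_val = 14
After iteration 3: x = 21, max_val = 21
After iteration 4: x = 6, max_val = 21
After iteration 5: x = 15, max_val = 21
Loop ends.

Final answer: 21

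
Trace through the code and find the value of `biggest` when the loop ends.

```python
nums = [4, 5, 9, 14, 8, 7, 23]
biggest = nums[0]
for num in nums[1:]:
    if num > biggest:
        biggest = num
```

Let's trace through this code step by step.

Initialize: nums = [4, 5, 9, 14, 8, 7, 23]
Initialize: biggest = 4
Entering loop: for num in nums[1:]:
After iteration 1: num = 5, biggest = 5
After iteration 2: num = 9, biggest = 9
After iteration 3: num = 14, biggest = 14
After iteration 4: num = 8, biggest = 14
After iteration 5: num = 7, biggest = 14
After iteration 6: num = 23, biggest = 23
Loop ends.

Final answer: 23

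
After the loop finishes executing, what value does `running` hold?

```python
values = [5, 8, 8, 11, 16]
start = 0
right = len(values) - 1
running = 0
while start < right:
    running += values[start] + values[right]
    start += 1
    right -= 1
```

Let's trace through this code step by step.

Initialize: values = [5, 8, 8, 11, 16]
Initialize: start = 0
Initialize: right = 4
Initialize: running = 0
Entering loop: while start < right:
After iteration 1: start = 1, right = 3, running = 21
After iteration 2: start = 2, right = 2, running = 40
Loop ends.

Final answer: 40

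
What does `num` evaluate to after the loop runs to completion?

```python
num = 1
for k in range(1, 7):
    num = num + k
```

Let's trace through this code step by step.

Initialize: num = 1
Entering loop: for k in range(1, 7):
After iteration 1: k = 1, num = 2
After iteration 2: k = 2, num = 4
After iteration 3: k = 3, num = 7
After iteration 4: k = 4, num = 11
After iteration 5: k = 5, num = 16
After iteration 6: k = 6, num = 22
Loop ends.

Final answer: 22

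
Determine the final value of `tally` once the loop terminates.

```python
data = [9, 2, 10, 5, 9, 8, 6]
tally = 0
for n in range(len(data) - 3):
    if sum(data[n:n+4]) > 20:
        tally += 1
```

Let's trace through this code step by step.

Initialize: data = [9, 2, 10, 5, 9, 8, 6]
Initialize: tally = 0
Entering loop: for n in range(len(data) - 3):
After iteration 1: n = 0, tally = 1
After iteration 2: n = 1, tally = 2
After iteration 3: n = 2, tally = 3
After iteration 4: n = 3, tally = 4
Loop ends.

Final answer: 4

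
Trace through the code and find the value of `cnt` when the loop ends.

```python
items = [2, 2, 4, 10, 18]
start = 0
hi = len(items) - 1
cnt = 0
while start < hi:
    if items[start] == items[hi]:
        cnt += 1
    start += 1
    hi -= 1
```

Let's trace through this code step by step.

Initialize: items = [2, 2, 4, 10, 18]
Initialize: start = 0
Initialize: hi = 4
Initialize: cnt = 0
Entering loop: while start < hi:
After iteration 1: start = 1, hi = 3, cnt = 0
After iteration 2: start = 2, hi = 2, cnt = 0
Loop ends.

Final answer: 0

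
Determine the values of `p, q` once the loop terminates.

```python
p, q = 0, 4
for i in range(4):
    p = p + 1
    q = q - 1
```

Let's trace through this code step by step.

Initialize: p = 0
Initialize: q = 4
Entering loop: for i in range(4):
After iteration 1: i = 0, p = 1, q = 3
After iteration 2: i = 1, p = 2, q = 2
After iteration 3: i = 2, p = 3, q = 1
After iteration 4: i = 3, p = 4, q = 0
Loop ends.

Final answer: 4, 0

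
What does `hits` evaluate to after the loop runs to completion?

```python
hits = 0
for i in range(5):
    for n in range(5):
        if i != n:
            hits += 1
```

Let's trace through this code step by step.

Initialize: hits = 0
Entering loop: for i in range(5):
After iteration 1: i = 0, hits = 4
After iteration 2: i = 1, hits = 8
After iteration 3: i = 2, hits = 12
After iteration 4: i = 3, hits = 16
After iteration 5: i = 4, hits = 20
Loop ends.

Final answer: 20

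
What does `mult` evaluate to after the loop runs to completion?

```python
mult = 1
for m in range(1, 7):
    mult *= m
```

Let's trace through this code step by step.

Initialize: mult = 1
Entering loop: for m in range(1, 7):
After iteration 1: m = 1, mult = 1
After iteration 2: m = 2, mult = 2
After iteration 3: m = 3, mult = 6
After iteration 4: m = 4, mult = 24
After iteration 5: m = 5, mult = 120
After iteration 6: m = 6, mult = 720
Loop ends.

Final answer: 720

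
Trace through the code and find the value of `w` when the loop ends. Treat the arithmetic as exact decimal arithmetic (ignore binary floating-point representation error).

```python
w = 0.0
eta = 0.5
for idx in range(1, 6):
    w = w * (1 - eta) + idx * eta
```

Let's trace through this code step by step.

Initialize: w = 0.0
Initialize: eta = 0.5
Entering loop: for idx in range(1, 6):
After iteration 1: idx = 1, w = 0.5
After iteration 2: idx = 2, w = 1.25
After iteration 3: idx = 3, w = 2.125
After iteration 4: idx = 4, w = 3.0625
After iteration 5: idx = 5, w = 4.03125
Loop ends.

Final answer: 4.03125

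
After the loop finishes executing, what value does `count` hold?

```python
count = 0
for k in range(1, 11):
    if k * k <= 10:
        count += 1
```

Let's trace through this code step by step.

Initialize: count = 0
Entering loop: for k in range(1, 11):
After iteration 1: k = 1, count = 1
After iteration 2: k = 2, count = 2
After iteration 3: k = 3, count = 3
After iteration 4: k = 4, count = 3
After iteration 5: k = 5, count = 3
After iteration 6: k = 6, count = 3
After iteration 7: k = 7, count = 3
After iteration 8: k = 8, count = 3
After iteration 9: k = 9, count = 3
After iteration 10: k = 10, count = 3
Loop ends.

Final answer: 3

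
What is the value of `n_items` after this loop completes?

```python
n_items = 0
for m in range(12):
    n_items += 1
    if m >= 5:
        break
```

Let's trace through this code step by step.

Initialize: n_items = 0
Entering loop: for m in range(12):
After iteration 1: m = 0, n_items = 1
After iteration 2: m = 1, n_items = 2
After iteration 3: m = 2, n_items = 3
After iteration 4: m = 3, n_items = 4
After iteration 5: m = 4, n_items = 5
After iteration 6: m = 5, n_items = 6
Loop ends.

Final answer: 6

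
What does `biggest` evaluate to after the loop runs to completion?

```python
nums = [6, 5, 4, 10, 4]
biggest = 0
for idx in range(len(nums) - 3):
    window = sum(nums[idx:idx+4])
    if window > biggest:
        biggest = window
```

Let's trace through this code step by step.

Initialize: nums = [6, 5, 4, 10, 4]
Initialize: biggest = 0
Entering loop: for idx in range(len(nums) - 3):
After iteration 1: idx = 0, biggest = 25, window = 25
After iteration 2: idx = 1, biggest = 25, window = 23
Loop ends.

Final answer: 25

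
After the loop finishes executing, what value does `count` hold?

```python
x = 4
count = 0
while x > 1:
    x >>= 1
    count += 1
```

Let's trace through this code step by step.

Initialize: x = 4
Initialize: count = 0
Entering loop: while x > 1:
After iteration 1: x = 2, count = 1
After iteration 2: x = 1, count = 2
Loop ends.

Final answer: 2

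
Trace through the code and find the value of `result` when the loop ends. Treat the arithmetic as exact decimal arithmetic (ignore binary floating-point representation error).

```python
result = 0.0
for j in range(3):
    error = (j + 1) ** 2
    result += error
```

Let's trace through this code step by step.

Initialize: result = 0.0
Entering loop: for j in range(3):
After iteration 1: j = 0, result = 1.0, error = 1
After iteration 2: j = 1, result = 5.0, error = 4
After iteration 3: j = 2, result = 14.0, error = 9
Loop ends.

Final answer: 14.0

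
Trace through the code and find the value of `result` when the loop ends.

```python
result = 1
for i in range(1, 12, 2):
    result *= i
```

Let's trace through this code step by step.

Initialize: result = 1
Entering loop: for i in range(1, 12, 2):
After iteration 1: i = 1, result = 1
After iteration 2: i = 3, result = 3
After iteration 3: i = 5, result = 15
After iteration 4: i = 7, result = 105
After iteration 5: i = 9, result = 945
After iteration 6: i = 11, result = 10395
Loop ends.

Final answer: 10395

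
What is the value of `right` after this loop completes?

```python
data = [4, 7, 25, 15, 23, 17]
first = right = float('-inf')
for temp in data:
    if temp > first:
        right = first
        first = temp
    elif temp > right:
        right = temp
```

Let's trace through this code step by step.

Initialize: data = [4, 7, 25, 15, 23, 17]
Initialize: first = -inf
Initialize: right = -inf
Entering loop: for temp in data:
After iteration 1: temp = 4, first = 4, right = -inf
After iteration 2: temp = 7, first = 7, right = 4
After iteration 3: temp = 25, first = 25, right = 7
After iteration 4: temp = 15, first = 25, right = 15
After iteration 5: temp = 23, first = 25, right = 23
After iteration 6: temp = 17, first = 25, right = 23
Loop ends.

Final answer: 23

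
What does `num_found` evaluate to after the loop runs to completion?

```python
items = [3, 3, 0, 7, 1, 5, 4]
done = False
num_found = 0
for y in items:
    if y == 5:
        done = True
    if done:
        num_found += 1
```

Let's trace through this code step by step.

Initialize: items = [3, 3, 0, 7, 1, 5, 4]
Initialize: done = False
Initialize: num_found = 0
Entering loop: for y in items:
After iteration 1: y = 3, done = False, num_found = 0
After iteration 2: y = 3, done = False, num_found = 0
After iteration 3: y = 0, done = False, num_found = 0
After iteration 4: y = 7, done = False, num_found = 0
After iteration 5: y = 1, done = False, num_found = 0
After iteration 6: y = 5, done = True, num_found = 1
After iteration 7: y = 4, done = True, num_found = 2
Loop ends.

Final answer: 2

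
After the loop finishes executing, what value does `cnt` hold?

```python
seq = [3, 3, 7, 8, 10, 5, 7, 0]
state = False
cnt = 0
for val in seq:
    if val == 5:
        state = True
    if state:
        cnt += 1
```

Let's trace through this code step by step.

Initialize: seq = [3, 3, 7, 8, 10, 5, 7, 0]
Initialize: state = False
Initialize: cnt = 0
Entering loop: for val in seq:
After iteration 1: val = 3, state = False, cnt = 0
After iteration 2: val = 3, state = False, cnt = 0
After iteration 3: val = 7, state = False, cnt = 0
After iteration 4: val = 8, state = False, cnt = 0
After iteration 5: val = 10, state = False, cnt = 0
After iteration 6: val = 5, state = True, cnt = 1
After iteration 7: val = 7, state = True, cnt = 2
After iteration 8: val = 0, state = True, cnt = 3
Loop ends.

Final answer: 3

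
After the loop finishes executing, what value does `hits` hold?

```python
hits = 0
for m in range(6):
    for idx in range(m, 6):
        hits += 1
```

Let's trace through this code step by step.

Initialize: hits = 0
Entering loop: for m in range(6):
After iteration 1: m = 0, hits = 6
After iteration 2: m = 1, hits = 11
After iteration 3: m = 2, hits = 15
After iteration 4: m = 3, hits = 18
After iteration 5: m = 4, hits = 20
After iteration 6: m = 5, hits = 21
Loop ends.

Final answer: 21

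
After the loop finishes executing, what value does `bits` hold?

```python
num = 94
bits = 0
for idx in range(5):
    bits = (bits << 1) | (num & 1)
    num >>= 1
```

Let's trace through this code step by step.

Initialize: num = 94
Initialize: bits = 0
Entering loop: for idx in range(5):
After iteration 1: idx = 0, num = 47, bits = 0
After iteration 2: idx = 1, num = 23, bits = 1
After iteration 3: idx = 2, num = 11, bits = 3
After iteration 4: idx = 3, num = 5, bits = 7
After iteration 5: idx = 4, num = 2, bits = 15
Loop ends.

Final answer: 15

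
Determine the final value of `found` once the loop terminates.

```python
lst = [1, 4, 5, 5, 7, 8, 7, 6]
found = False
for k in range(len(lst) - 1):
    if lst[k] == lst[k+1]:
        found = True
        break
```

Let's trace through this code step by step.

Initialize: lst = [1, 4, 5, 5, 7, 8, 7, 6]
Initialize: found = False
Entering loop: for k in range(len(lst) - 1):
After iteration 1: k = 0, found = False
After iteration 2: k = 1, found = False
After iteration 3: k = 2, found = True
Loop ends.

Final answer: True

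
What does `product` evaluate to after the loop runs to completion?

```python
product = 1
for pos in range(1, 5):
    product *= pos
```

Let's trace through this code step by step.

Initialize: product = 1
Entering loop: for pos in range(1, 5):
After iteration 1: pos = 1, product = 1
After iteration 2: pos = 2, product = 2
After iteration 3: pos = 3, product = 6
After iteration 4: pos = 4, product = 24
Loop ends.

Final answer: 24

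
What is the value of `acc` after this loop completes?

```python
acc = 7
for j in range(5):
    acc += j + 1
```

Let's trace through this code step by step.

Initialize: acc = 7
Entering loop: for j in range(5):
After iteration 1: j = 0, acc = 8
After iteration 2: j = 1, acc = 10
After iteration 3: j = 2, acc = 13
After iteration 4: j = 3, acc = 17
After iteration 5: j = 4, acc = 22
Loop ends.

Final answer: 22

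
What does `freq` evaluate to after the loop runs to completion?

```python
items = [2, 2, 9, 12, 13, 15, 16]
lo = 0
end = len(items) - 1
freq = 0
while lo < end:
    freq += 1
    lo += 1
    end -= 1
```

Let's trace through this code step by step.

Initialize: items = [2, 2, 9, 12, 13, 15, 16]
Initialize: lo = 0
Initialize: end = 6
Initialize: freq = 0
Entering loop: while lo < end:
After iteration 1: lo = 1, end = 5, freq = 1
After iteration 2: lo = 2, end = 4, freq = 2
After iteration 3: lo = 3, end = 3, freq = 3
Loop ends.

Final answer: 3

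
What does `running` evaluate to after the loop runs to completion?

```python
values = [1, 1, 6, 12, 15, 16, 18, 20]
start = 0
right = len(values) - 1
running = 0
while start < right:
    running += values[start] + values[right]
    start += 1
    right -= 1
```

Let's trace through this code step by step.

Initialize: values = [1, 1, 6, 12, 15, 16, 18, 20]
Initialize: start = 0
Initialize: right = 7
Initialize: running = 0
Entering loop: while start < right:
After iteration 1: start = 1, right = 6, running = 21
After iteration 2: start = 2, right = 5, running = 40
After iteration 3: start = 3, right = 4, running = 62
After iteration 4: start = 4, right = 3, running = 89
Loop ends.

Final answer: 89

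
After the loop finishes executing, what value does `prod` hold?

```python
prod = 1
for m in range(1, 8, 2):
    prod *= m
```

Let's trace through this code step by step.

Initialize: prod = 1
Entering loop: for m in range(1, 8, 2):
After iteration 1: m = 1, prod = 1
After iteration 2: m = 3, prod = 3
After iteration 3: m = 5, prod = 15
After iteration 4: m = 7, prod = 105
Loop ends.

Final answer: 105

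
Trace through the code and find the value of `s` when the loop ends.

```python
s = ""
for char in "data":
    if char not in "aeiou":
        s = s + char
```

Let's trace through this code step by step.

Initialize: s = ''
Entering loop: for char in "data":
After iteration 1: char = 'd', s = 'd'
After iteration 2: char = 'a', s = 'd'
After iteration 3: char = 't', s = 'dt'
After iteration 4: char = 'a', s = 'dt'
Loop ends.

Final answer: 'dt'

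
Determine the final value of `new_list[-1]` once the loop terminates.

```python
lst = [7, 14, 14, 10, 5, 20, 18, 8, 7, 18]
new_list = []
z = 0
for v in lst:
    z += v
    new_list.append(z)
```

Let's trace through this code step by step.

Initialize: lst = [7, 14, 14, 10, 5, 20, 18, 8, 7, 18]
Initialize: new_list = []
Initialize: z = 0
Entering loop: for v in lst:
After iteration 1: v = 7, new_list = [7], z = 7
After iteration 2: v = 14, new_list = [7, 21], z = 21
After iteration 3: v = 14, new_list = [7, 21, 35], z = 35
After iteration 4: v = 10, new_list = [7, 21, 35, 45], z = 45
After iteration 5: v = 5, new_list = [7, 21, 35, 45, 50], z = 50
After iteration 6: v = 20, new_list = [7, 21, 35, 45, 50, 70], z = 70
After iteration 7: v = 18, new_list = [7, 21, 35, 45, 50, 70, 88], z = 88
After iteration 8: v = 8, new_list = [7, 21, 35, 45, 50, 70, 88, 96], z = 96
After iteration 9: v = 7, new_list = [7, 21, 35, 45, 50, 70, 88, 96, 103], z = 103
After iteration 10: v = 18, new_list = [7, 21, 35, 45, 50, 70, 88, 96, 103, 121], z = 121
Loop ends.
new_list[-1] = 121

Final answer: 121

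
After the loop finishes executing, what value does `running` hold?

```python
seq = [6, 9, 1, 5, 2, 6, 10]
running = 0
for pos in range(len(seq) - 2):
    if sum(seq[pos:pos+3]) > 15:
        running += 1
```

Let's trace through this code step by step.

Initialize: seq = [6, 9, 1, 5, 2, 6, 10]
Initialize: running = 0
Entering loop: for pos in range(len(seq) - 2):
After iteration 1: pos = 0, running = 1
After iteration 2: pos = 1, running = 1
After iteration 3: pos = 2, running = 1
After iteration 4: pos = 3, running = 1
After iteration 5: pos = 4, running = 2
Loop ends.

Final answer: 2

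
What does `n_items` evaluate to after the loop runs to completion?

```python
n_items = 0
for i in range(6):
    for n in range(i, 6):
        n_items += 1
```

Let's trace through this code step by step.

Initialize: n_items = 0
Entering loop: for i in range(6):
After iteration 1: i = 0, n_items = 6
After iteration 2: i = 1, n_items = 11
After iteration 3: i = 2, n_items = 15
After iteration 4: i = 3, n_items = 18
After iteration 5: i = 4, n_items = 20
After iteration 6: i = 5, n_items = 21
Loop ends.

Final answer: 21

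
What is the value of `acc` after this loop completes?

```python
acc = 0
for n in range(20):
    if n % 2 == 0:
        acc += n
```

Let's trace through this code step by step.

Initialize: acc = 0
Entering loop: for n in range(20):
After iteration 1: n = 0, acc = 0
After iteration 2: n = 1, acc = 0
After iteration 3: n = 2, acc = 2
After iteration 4: n = 3, acc = 2
After iteration 5: n = 4, acc = 6
After iteration 6: n = 5, acc = 6
After iteration 7: n = 6, acc = 12
After iteration 8: n = 7, acc = 12
After iteration 9: n = 8, acc = 20
After iteration 10: n = 9, acc = 20
After iteration 11: n = 10, acc = 30
After iteration 12: n = 11, acc = 30
After iteration 13: n = 12, acc = 42
After iteration 14: n = 13, acc = 42
After iteration 15: n = 14, acc = 56
After iteration 16: n = 15, acc = 56
After iteration 17: n = 16, acc = 72
After iteration 18: n = 17, acc = 72
After iteration 19: n = 18, acc = 90
After iteration 20: n = 19, acc = 90
Loop ends.

Final answer: 90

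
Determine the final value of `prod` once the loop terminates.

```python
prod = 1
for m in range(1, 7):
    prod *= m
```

Let's trace through this code step by step.

Initialize: prod = 1
Entering loop: for m in range(1, 7):
After iteration 1: m = 1, prod = 1
After iteration 2: m = 2, prod = 2
After iteration 3: m = 3, prod = 6
After iteration 4: m = 4, prod = 24
After iteration 5: m = 5, prod = 120
After iteration 6: m = 6, prod = 720
Loop ends.

Final answer: 720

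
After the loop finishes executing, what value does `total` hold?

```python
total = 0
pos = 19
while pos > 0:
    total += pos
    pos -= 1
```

Let's trace through this code step by step.

Initialize: total = 0
Initialize: pos = 19
Entering loop: while pos > 0:
After iteration 1: total = 19, pos = 18
After iteration 2: total = 37, pos = 17
After iteration 3: total = 54, pos = 16
After iteration 4: total = 70, pos = 15
After iteration 5: total = 85, pos = 14
After iteration 6: total = 99, pos = 13
After iteration 7: total = 112, pos = 12
After iteration 8: total = 124, pos = 11
After iteration 9: total = 135, pos = 10
After iteration 10: total = 145, pos = 9
After iteration 11: total = 154, pos = 8
After iteration 12: total = 162, pos = 7
After iteration 13: total = 169, pos = 6
After iteration 14: total = 175, pos = 5
After iteration 15: total = 180, pos = 4
After iteration 16: total = 184, pos = 3
After iteration 17: total = 187, pos = 2
After iteration 18: total = 189, pos = 1
After iteration 19: total = 190, pos = 0
Loop ends.

Final answer: 190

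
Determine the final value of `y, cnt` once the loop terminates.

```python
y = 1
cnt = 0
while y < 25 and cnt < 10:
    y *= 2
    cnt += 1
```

Let's trace through this code step by step.

Initialize: y = 1
Initialize: cnt = 0
Entering loop: while y < 25 and cnt < 10:
After iteration 1: y = 2, cnt = 1
After iteration 2: y = 4, cnt = 2
After iteration 3: y = 8, cnt = 3
After iteration 4: y = 16, cnt = 4
After iteration 5: y = 32, cnt = 5
Loop ends.

Final answer: 32, 5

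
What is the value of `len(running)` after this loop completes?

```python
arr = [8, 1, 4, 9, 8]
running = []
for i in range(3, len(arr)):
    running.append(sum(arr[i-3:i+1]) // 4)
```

Let's trace through this code step by step.

Initialize: arr = [8, 1, 4, 9, 8]
Initialize: running = []
Entering loop: for i in range(3, len(arr)):
After iteration 1: i = 3, running = [5]
After iteration 2: i = 4, running = [5, 5]
Loop ends.
len(running) = 2

Final answer: 2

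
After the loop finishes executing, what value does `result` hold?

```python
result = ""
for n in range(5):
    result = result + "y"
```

Let's trace through this code step by step.

Initialize: result = ''
Entering loop: for n in range(5):
After iteration 1: n = 0, result = 'y'
After iteration 2: n = 1, result = 'yy'
After iteration 3: n = 2, result = 'yyy'
After iteration 4: n = 3, result = 'yyyy'
After iteration 5: n = 4, result = 'yyyyy'
Loop ends.

Final answer: 'yyyyy'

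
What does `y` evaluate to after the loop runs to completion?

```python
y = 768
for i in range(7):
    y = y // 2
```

Let's trace through this code step by step.

Initialize: y = 768
Entering loop: for i in range(7):
After iteration 1: i = 0, y = 384
After iteration 2: i = 1, y = 192
After iteration 3: i = 2, y = 96
After iteration 4: i = 3, y = 48
After iteration 5: i = 4, y = 24
After iteration 6: i = 5, y = 12
After iteration 7: i = 6, y = 6
Loop ends.

Final answer: 6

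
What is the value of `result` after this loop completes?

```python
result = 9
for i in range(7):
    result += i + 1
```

Let's trace through this code step by step.

Initialize: result = 9
Entering loop: for i in range(7):
After iteration 1: i = 0, result = 10
After iteration 2: i = 1, result = 12
After iteration 3: i = 2, result = 15
After iteration 4: i = 3, result = 19
After iteration 5: i = 4, result = 24
After iteration 6: i = 5, result = 30
After iteration 7: i = 6, result = 37
Loop ends.

Final answer: 37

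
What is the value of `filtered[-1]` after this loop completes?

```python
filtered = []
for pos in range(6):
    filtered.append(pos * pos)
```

Let's trace through this code step by step.

Initialize: filtered = []
Entering loop: for pos in range(6):
After iteration 1: pos = 0, filtered = [0]
After iteration 2: pos = 1, filtered = [0, 1]
After iteration 3: pos = 2, filtered = [0, 1, 4]
After iteration 4: pos = 3, filtered = [0, 1, 4, 9]
After iteration 5: pos = 4, filtered = [0, 1, 4, 9, 16]
After iteration 6: pos = 5, filtered = [0, 1, 4, 9, 16, 25]
Loop ends.
filtered[-1] = 25

Final answer: 25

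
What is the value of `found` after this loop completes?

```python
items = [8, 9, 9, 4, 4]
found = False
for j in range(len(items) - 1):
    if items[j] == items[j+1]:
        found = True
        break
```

Let's trace through this code step by step.

Initialize: items = [8, 9, 9, 4, 4]
Initialize: found = False
Entering loop: for j in range(len(items) - 1):
After iteration 1: j = 0, found = False
After iteration 2: j = 1, found = True
Loop ends.

Final answer: True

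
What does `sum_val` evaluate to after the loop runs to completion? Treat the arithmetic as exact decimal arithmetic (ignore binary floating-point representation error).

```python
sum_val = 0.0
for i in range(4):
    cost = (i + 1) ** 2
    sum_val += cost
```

Let's trace through this code step by step.

Initialize: sum_val = 0.0
Entering loop: for i in range(4):
After iteration 1: i = 0, sum_val = 1.0, cost = 1
After iteration 2: i = 1, sum_val = 5.0, cost = 4
After iteration 3: i = 2, sum_val = 14.0, cost = 9
After iteration 4: i = 3, sum_val = 30.0, cost = 16
Loop ends.

Final answer: 30.0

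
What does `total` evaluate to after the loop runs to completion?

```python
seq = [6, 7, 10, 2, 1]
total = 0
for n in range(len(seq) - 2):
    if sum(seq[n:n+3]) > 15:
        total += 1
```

Let's trace through this code step by step.

Initialize: seq = [6, 7, 10, 2, 1]
Initialize: total = 0
Entering loop: for n in range(len(seq) - 2):
After iteration 1: n = 0, total = 1
After iteration 2: n = 1, total = 2
After iteration 3: n = 2, total = 2
Loop ends.

Final answer: 2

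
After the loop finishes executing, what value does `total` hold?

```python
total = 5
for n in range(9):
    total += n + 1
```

Let's trace through this code step by step.

Initialize: total = 5
Entering loop: for n in range(9):
After iteration 1: n = 0, total = 6
After iteration 2: n = 1, total = 8
After iteration 3: n = 2, total = 11
After iteration 4: n = 3, total = 15
After iteration 5: n = 4, total = 20
After iteration 6: n = 5, total = 26
After iteration 7: n = 6, total = 33
After iteration 8: n = 7, total = 41
After iteration 9: n = 8, total = 50
Loop ends.

Final answer: 50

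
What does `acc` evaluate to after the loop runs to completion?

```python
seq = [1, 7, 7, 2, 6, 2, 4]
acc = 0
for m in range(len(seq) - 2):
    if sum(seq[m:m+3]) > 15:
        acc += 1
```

Let's trace through this code step by step.

Initialize: seq = [1, 7, 7, 2, 6, 2, 4]
Initialize: acc = 0
Entering loop: for m in range(len(seq) - 2):
After iteration 1: m = 0, acc = 0
After iteration 2: m = 1, acc = 1
After iteration 3: m = 2, acc = 1
After iteration 4: m = 3, acc = 1
After iteration 5: m = 4, acc = 1
Loop ends.

Final answer: 1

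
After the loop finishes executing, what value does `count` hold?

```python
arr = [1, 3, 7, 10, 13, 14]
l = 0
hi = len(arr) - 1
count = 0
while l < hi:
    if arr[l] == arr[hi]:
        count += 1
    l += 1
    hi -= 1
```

Let's trace through this code step by step.

Initialize: arr = [1, 3, 7, 10, 13, 14]
Initialize: l = 0
Initialize: hi = 5
Initialize: count = 0
Entering loop: while l < hi:
After iteration 1: l = 1, hi = 4, count = 0
After iteration 2: l = 2, hi = 3, count = 0
After iteration 3: l = 3, hi = 2, count = 0
Loop ends.

Final answer: 0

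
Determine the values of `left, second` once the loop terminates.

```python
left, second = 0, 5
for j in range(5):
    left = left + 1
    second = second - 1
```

Let's trace through this code step by step.

Initialize: left = 0
Initialize: second = 5
Entering loop: for j in range(5):
After iteration 1: j = 0, left = 1, second = 4
After iteration 2: j = 1, left = 2, second = 3
After iteration 3: j = 2, left = 3, second = 2
After iteration 4: j = 3, left = 4, second = 1
After iteration 5: j = 4, left = 5, second = 0
Loop ends.

Final answer: 5, 0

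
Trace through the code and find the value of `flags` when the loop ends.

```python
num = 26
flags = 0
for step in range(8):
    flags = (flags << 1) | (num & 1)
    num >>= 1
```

Let's trace through this code step by step.

Initialize: num = 26
Initialize: flags = 0
Entering loop: for step in range(8):
After iteration 1: step = 0, num = 13, flags = 0
After iteration 2: step = 1, num = 6, flags = 1
After iteration 3: step = 2, num = 3, flags = 2
After iteration 4: step = 3, num = 1, flags = 5
After iteration 5: step = 4, num = 0, flags = 11
After iteration 6: step = 5, num = 0, flags = 22
After iteration 7: step = 6, num = 0, flags = 44
After iteration 8: step = 7, num = 0, flags = 88
Loop ends.

Final answer: 88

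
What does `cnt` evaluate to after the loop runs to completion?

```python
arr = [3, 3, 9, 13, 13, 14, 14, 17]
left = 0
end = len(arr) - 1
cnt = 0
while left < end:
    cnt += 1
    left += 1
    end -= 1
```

Let's trace through this code step by step.

Initialize: arr = [3, 3, 9, 13, 13, 14, 14, 17]
Initialize: left = 0
Initialize: end = 7
Initialize: cnt = 0
Entering loop: while left < end:
After iteration 1: left = 1, end = 6, cnt = 1
After iteration 2: left = 2, end = 5, cnt = 2
After iteration 3: left = 3, end = 4, cnt = 3
After iteration 4: left = 4, end = 3, cnt = 4
Loop ends.

Final answer: 4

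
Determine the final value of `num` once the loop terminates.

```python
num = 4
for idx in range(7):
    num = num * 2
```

Let's trace through this code step by step.

Initialize: num = 4
Entering loop: for idx in range(7):
After iteration 1: idx = 0, num = 8
After iteration 2: idx = 1, num = 16
After iteration 3: idx = 2, num = 32
After iteration 4: idx = 3, num = 64
After iteration 5: idx = 4, num = 128
After iteration 6: idx = 5, num = 256
After iteration 7: idx = 6, num = 512
Loop ends.

Final answer: 512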